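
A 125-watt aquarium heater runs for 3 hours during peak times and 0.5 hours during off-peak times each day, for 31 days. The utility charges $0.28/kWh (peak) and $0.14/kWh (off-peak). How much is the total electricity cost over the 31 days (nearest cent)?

$3.53

Peak energy = 0.125 kW × 3 h × 31 = 11.625 kWh
Off-peak energy = 0.125 kW × 0.5 h × 31 = 1.9375 kWh
Cost = 11.625 × $0.28 + 1.9375 × $0.14 = $3.255 + $0.27125 = $3.53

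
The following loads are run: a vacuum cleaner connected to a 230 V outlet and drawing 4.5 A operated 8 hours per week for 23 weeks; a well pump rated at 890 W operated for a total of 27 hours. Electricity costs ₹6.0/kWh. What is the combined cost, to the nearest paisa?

₹1286.82

vacuum cleaner: Power = 4.5 A × 230 V = 1035 W = 1.035 kW
vacuum cleaner: Runtime = 8 h/week × 23 weeks = 184 h
vacuum cleaner: 1.035 kW × 184 h = 190.44 kWh
well pump: 0.89 kW × 27 h = 24.03 kWh
Total energy = 214.47 kWh
Cost = 214.47 × ₹6.0 = ₹1286.82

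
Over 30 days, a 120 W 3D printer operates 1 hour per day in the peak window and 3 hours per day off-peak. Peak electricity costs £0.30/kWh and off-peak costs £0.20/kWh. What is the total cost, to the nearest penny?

Peak energy = 0.12 kW × 1 h × 30 = 3.6 kWh
Off-peak energy = 0.12 kW × 3 h × 30 = 10.8 kWh
Cost = 3.6 × £0.30 + 10.8 × £0.20 = £1.08 + £2.16 = £3.24

£3.24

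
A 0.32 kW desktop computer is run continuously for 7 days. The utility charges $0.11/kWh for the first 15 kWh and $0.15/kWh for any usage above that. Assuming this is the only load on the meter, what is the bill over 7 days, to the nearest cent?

$7.46

Runtime = 24 h × 7 = 168 h
Energy = 0.32 kW × 168 h = 53.76 kWh
Tier 1 (0–15 kWh): 15 × $0.11 = $1.65
Above 15 kWh: 38.76 × $0.15 = $5.814
Bill = $7.46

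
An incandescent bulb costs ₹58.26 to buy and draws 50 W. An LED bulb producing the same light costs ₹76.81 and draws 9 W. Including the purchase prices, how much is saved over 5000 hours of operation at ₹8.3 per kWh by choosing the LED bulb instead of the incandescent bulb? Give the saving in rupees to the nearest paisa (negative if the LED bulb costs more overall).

₹1682.95

incandescent bulb: ₹58.26 + (50/1000) kW × 5000 h × ₹8.3 = ₹58.26 + ₹2075 = ₹2133.26
LED bulb: ₹76.81 + (9/1000) kW × 5000 h × ₹8.3 = ₹76.81 + ₹373.5 = ₹450.31
Saving = ₹2133.26 − ₹450.31 = ₹1682.95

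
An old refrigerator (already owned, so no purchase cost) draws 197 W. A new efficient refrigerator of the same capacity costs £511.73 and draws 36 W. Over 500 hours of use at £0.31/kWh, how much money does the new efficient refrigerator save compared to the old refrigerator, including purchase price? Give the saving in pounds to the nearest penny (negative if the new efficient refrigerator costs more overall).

-£486.78

old refrigerator: £0.00 + (197/1000) kW × 500 h × £0.31 = £0.00 + £30.535 = £30.535
new efficient refrigerator: £511.73 + (36/1000) kW × 500 h × £0.31 = £511.73 + £5.58 = £517.31
Saving = £30.535 − £517.31 = −£486.775 → -£486.78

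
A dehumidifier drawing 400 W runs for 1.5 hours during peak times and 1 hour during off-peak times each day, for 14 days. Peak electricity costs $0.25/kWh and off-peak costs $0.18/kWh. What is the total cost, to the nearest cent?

$3.11

Peak energy = 0.4 kW × 1.5 h × 14 = 8.4 kWh
Off-peak energy = 0.4 kW × 1 h × 14 = 5.6 kWh
Cost = 8.4 × $0.25 + 5.6 × $0.18 = $2.1 + $1.008 = $3.11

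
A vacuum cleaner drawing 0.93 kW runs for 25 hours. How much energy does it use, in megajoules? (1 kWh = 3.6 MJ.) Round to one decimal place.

83.7 MJ

Energy = 0.93 kW × 25 h = 23.25 kWh
= 23.25 × 3.6 MJ = 83.7 MJ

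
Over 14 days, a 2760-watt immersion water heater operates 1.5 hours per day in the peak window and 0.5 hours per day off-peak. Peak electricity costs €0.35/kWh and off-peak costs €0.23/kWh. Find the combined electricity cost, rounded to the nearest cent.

€24.73

Peak energy = 2.76 kW × 1.5 h × 14 = 57.96 kWh
Off-peak energy = 2.76 kW × 0.5 h × 14 = 19.32 kWh
Cost = 57.96 × €0.35 + 19.32 × €0.23 = €20.286 + €4.4436 = €24.73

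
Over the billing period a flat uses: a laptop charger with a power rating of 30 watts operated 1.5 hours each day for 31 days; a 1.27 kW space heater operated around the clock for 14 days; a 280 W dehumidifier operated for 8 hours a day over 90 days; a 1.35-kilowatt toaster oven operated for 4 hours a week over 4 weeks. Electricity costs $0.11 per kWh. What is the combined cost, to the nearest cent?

$71.64

laptop charger: Runtime = 1.5 h/day × 31 days = 46.5 h
laptop charger: 0.03 kW × 46.5 h = 1.395 kWh
space heater: Runtime = 24 h × 14 = 336 h
space heater: 1.27 kW × 336 h = 426.72 kWh
dehumidifier: Runtime = 8 h/day × 90 days = 720 h
dehumidifier: 0.28 kW × 720 h = 201.6 kWh
toaster oven: Runtime = 4 h/week × 4 weeks = 16 h
toaster oven: 1.35 kW × 16 h = 21.6 kWh
Total energy = 651.315 kWh
Cost = 651.315 × $0.11 = $71.64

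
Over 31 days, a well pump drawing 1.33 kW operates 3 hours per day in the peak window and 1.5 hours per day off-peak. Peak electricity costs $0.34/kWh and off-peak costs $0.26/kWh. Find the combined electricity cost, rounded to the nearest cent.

$58.13

Peak energy = 1.33 kW × 3 h × 31 = 123.69 kWh
Off-peak energy = 1.33 kW × 1.5 h × 31 = 61.845 kWh
Cost = 123.69 × $0.34 + 61.845 × $0.26 = $42.0546 + $16.0797 = $58.13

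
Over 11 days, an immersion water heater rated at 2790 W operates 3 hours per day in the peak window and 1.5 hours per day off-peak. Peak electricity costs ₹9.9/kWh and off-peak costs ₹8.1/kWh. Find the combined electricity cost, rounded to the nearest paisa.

Peak energy = 2.79 kW × 3 h × 11 = 92.07 kWh
Off-peak energy = 2.79 kW × 1.5 h × 11 = 46.035 kWh
Cost = 92.07 × ₹9.9 + 46.035 × ₹8.1 = ₹911.493 + ₹372.8835 = ₹1284.38

₹1284.38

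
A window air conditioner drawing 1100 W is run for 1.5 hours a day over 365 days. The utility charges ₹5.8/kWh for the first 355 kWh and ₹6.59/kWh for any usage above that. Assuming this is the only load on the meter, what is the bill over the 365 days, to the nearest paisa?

Runtime = 1.5 h/day × 365 days = 547.5 h
Energy = 1.1 kW × 547.5 h = 602.25 kWh
Tier 1 (0–355 kWh): 355 × ₹5.8 = ₹2059
Above 355 kWh: 247.25 × ₹6.59 = ₹1629.3775
Bill = ₹3688.38

₹3688.38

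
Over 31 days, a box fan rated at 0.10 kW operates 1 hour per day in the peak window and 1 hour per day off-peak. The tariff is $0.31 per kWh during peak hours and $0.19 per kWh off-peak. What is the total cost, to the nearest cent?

Peak energy = 0.1 kW × 1 h × 31 = 3.1 kWh
Off-peak energy = 0.1 kW × 1 h × 31 = 3.1 kWh
Cost = 3.1 × $0.31 + 3.1 × $0.19 = $0.961 + $0.589 = $1.55

$1.55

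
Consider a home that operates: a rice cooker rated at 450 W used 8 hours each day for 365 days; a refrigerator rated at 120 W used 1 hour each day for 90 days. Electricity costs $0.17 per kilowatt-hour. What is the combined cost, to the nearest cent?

rice cooker: Runtime = 8 h/day × 365 days = 2920 h
rice cooker: 0.45 kW × 2920 h = 1314 kWh
refrigerator: Runtime = 1 h/day × 90 days = 90 h
refrigerator: 0.12 kW × 90 h = 10.8 kWh
Total energy = 1324.8 kWh
Cost = 1324.8 × $0.17 = $225.22

$225.22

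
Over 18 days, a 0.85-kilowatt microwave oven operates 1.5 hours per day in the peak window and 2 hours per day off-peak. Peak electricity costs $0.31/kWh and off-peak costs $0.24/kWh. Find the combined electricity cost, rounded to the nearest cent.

$14.46

Peak energy = 0.85 kW × 1.5 h × 18 = 22.95 kWh
Off-peak energy = 0.85 kW × 2 h × 18 = 30.6 kWh
Cost = 22.95 × $0.31 + 30.6 × $0.24 = $7.1145 + $7.344 = $14.46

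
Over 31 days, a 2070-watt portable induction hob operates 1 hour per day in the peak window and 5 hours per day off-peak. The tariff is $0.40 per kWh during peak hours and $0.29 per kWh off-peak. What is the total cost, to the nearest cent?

$118.71

Peak energy = 2.07 kW × 1 h × 31 = 64.17 kWh
Off-peak energy = 2.07 kW × 5 h × 31 = 320.85 kWh
Cost = 64.17 × $0.40 + 320.85 × $0.29 = $25.668 + $93.0465 = $118.71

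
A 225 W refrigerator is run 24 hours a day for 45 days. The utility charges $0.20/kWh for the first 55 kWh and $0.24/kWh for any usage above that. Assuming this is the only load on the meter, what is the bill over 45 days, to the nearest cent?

$56.12

Runtime = 24 h × 45 = 1080 h
Energy = 0.225 kW × 1080 h = 243 kWh
Tier 1 (0–55 kWh): 55 × $0.20 = $11
Above 55 kWh: 188 × $0.24 = $45.12
Bill = $56.12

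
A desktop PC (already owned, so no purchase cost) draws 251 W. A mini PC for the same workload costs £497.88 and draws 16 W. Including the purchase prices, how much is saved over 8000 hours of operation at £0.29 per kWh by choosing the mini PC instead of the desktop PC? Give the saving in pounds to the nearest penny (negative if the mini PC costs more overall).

desktop PC: £0.00 + (251/1000) kW × 8000 h × £0.29 = £0.00 + £582.32 = £582.32
mini PC: £497.88 + (16/1000) kW × 8000 h × £0.29 = £497.88 + £37.12 = £535
Saving = £582.32 − £535 = £47.32

£47.32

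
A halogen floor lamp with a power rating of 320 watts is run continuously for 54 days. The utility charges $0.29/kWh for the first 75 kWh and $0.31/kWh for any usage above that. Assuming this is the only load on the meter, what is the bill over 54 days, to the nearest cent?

$127.06

Runtime = 24 h × 54 = 1296 h
Energy = 0.32 kW × 1296 h = 414.72 kWh
Tier 1 (0–75 kWh): 75 × $0.29 = $21.75
Above 75 kWh: 339.72 × $0.31 = $105.3132
Bill = $127.06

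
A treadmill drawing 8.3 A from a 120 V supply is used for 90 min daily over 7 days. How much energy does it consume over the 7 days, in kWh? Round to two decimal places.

Power = 8.3 A × 120 V = 996 W = 0.996 kW
Runtime = 90 min × 7 = 630 min = 10.5 h
Energy = 0.996 kW × 10.5 h = 10.458 kWh ≈ 10.46 kWh

10.46 kWh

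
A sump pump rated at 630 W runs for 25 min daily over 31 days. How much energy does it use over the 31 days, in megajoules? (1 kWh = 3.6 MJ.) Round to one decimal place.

29.3 MJ

Runtime = 25 min × 31 = 775 min = 12.916666… h
Energy = 0.63 kW × 12.916666… h = 8.1375 kWh
= 8.1375 × 3.6 MJ = 29.3 MJ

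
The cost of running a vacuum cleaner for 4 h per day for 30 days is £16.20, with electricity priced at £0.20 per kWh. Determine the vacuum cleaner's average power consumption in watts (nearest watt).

675 W

Energy = £16.20 ÷ £0.20/kWh = 81 kWh
Runtime = 4 h/day × 30 days = 120 h
Power = 81 kWh ÷ 120 h = 0.675 kW = 675 W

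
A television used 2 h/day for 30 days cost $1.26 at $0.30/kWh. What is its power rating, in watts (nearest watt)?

Energy = $1.26 ÷ $0.30/kWh = 4.2 kWh
Runtime = 2 h/day × 30 days = 60 h
Power = 4.2 kWh ÷ 60 h = 0.07 kW = 70 W

70 W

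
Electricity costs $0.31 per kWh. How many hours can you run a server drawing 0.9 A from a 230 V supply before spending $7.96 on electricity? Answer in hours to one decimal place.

Power = 0.9 A × 230 V = 207 W = 0.207 kW
Energy available = $7.96 ÷ $0.31/kWh = 25.6774 kWh
Hours = 25.6774 kWh ÷ 0.207 kW = 124.0 h

124.0 h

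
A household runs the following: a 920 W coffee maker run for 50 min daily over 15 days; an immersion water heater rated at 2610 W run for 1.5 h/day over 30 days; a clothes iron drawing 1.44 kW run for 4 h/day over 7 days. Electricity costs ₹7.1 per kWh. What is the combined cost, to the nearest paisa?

₹1201.82

coffee maker: Runtime = 50 min × 15 = 750 min = 12.5 h
coffee maker: 0.92 kW × 12.5 h = 11.5 kWh
immersion water heater: Runtime = 1.5 h/day × 30 days = 45 h
immersion water heater: 2.61 kW × 45 h = 117.45 kWh
clothes iron: Runtime = 4 h/day × 7 days = 28 h
clothes iron: 1.44 kW × 28 h = 40.32 kWh
Total energy = 169.27 kWh
Cost = 169.27 × ₹7.1 = ₹1201.82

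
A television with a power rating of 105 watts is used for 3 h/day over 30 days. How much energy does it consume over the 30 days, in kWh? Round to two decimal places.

9.45 kWh

Runtime = 3 h/day × 30 days = 90 h
Energy = 0.105 kW × 90 h = 9.45 kWh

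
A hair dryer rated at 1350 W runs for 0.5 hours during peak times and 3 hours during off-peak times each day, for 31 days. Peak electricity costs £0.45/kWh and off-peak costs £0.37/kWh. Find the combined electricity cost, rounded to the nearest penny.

Peak energy = 1.35 kW × 0.5 h × 31 = 20.925 kWh
Off-peak energy = 1.35 kW × 3 h × 31 = 125.55 kWh
Cost = 20.925 × £0.45 + 125.55 × £0.37 = £9.41625 + £46.4535 = £55.87

£55.87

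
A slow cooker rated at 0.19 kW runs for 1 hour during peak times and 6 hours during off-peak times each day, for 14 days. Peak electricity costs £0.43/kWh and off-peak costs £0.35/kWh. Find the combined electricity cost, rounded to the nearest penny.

Peak energy = 0.19 kW × 1 h × 14 = 2.66 kWh
Off-peak energy = 0.19 kW × 6 h × 14 = 15.96 kWh
Cost = 2.66 × £0.43 + 15.96 × £0.35 = £1.1438 + £5.586 = £6.73

£6.73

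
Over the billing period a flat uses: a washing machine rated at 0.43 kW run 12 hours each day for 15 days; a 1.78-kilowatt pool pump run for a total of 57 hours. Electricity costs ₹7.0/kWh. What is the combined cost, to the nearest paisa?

washing machine: Runtime = 12 h/day × 15 days = 180 h
washing machine: 0.43 kW × 180 h = 77.4 kWh
pool pump: 1.78 kW × 57 h = 101.46 kWh
Total energy = 178.86 kWh
Cost = 178.86 × ₹7.0 = ₹1252.02

₹1252.02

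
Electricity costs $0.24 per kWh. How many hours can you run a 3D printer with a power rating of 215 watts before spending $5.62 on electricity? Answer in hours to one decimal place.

108.9 h

Energy available = $5.62 ÷ $0.24/kWh = 23.4167 kWh
Hours = 23.4167 kWh ÷ 0.215 kW = 108.9 h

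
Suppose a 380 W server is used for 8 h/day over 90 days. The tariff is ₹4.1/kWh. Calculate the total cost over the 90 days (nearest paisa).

Runtime = 8 h/day × 90 days = 720 h
Energy = 0.38 kW × 720 h = 273.6 kWh
Cost = 273.6 kWh × ₹4.1/kWh = ₹1121.76

₹1121.76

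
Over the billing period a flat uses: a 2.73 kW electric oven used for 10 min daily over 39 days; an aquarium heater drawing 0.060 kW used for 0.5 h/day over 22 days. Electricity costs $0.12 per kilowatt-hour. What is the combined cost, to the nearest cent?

$2.21

electric oven: Runtime = 10 min × 39 = 390 min = 6.5 h
electric oven: 2.73 kW × 6.5 h = 17.745 kWh
aquarium heater: Runtime = 0.5 h/day × 22 days = 11 h
aquarium heater: 0.06 kW × 11 h = 0.66 kWh
Total energy = 18.405 kWh
Cost = 18.405 × $0.12 = $2.21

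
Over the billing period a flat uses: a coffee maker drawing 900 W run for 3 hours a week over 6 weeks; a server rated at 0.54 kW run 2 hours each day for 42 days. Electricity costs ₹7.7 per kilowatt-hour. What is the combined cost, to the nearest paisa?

coffee maker: Runtime = 3 h/week × 6 weeks = 18 h
coffee maker: 0.9 kW × 18 h = 16.2 kWh
server: Runtime = 2 h/day × 42 days = 84 h
server: 0.54 kW × 84 h = 45.36 kWh
Total energy = 61.56 kWh
Cost = 61.56 × ₹7.7 = ₹474.01

₹474.01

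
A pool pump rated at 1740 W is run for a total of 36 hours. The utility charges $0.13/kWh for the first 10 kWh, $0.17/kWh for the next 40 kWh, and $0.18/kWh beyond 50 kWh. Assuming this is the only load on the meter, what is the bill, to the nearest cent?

Energy = 1.74 kW × 36 h = 62.64 kWh
Tier 1 (0–10 kWh): 10 × $0.13 = $1.3
Tier 2 (10–50 kWh): 40 × $0.17 = $6.8
Above 50 kWh: 12.64 × $0.18 = $2.2752
Bill = $10.38

$10.38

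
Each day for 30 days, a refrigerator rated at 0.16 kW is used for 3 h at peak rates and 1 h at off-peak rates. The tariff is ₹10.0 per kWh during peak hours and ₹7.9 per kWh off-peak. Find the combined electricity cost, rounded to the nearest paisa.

Peak energy = 0.16 kW × 3 h × 30 = 14.4 kWh
Off-peak energy = 0.16 kW × 1 h × 30 = 4.8 kWh
Cost = 14.4 × ₹10.0 + 4.8 × ₹7.9 = ₹144 + ₹37.92 = ₹181.92

₹181.92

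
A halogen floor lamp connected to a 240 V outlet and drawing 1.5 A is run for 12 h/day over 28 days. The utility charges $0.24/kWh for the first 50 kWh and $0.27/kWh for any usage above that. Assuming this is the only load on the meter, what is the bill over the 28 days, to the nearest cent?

$31.16

Power = 1.5 A × 240 V = 360 W = 0.36 kW
Runtime = 12 h/day × 28 days = 336 h
Energy = 0.36 kW × 336 h = 120.96 kWh
Tier 1 (0–50 kWh): 50 × $0.24 = $12
Above 50 kWh: 70.96 × $0.27 = $19.1592
Bill = $31.16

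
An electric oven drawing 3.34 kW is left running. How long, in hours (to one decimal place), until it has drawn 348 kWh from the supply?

Hours = 348 kWh ÷ 3.34 kW = 104.2 h

104.2 h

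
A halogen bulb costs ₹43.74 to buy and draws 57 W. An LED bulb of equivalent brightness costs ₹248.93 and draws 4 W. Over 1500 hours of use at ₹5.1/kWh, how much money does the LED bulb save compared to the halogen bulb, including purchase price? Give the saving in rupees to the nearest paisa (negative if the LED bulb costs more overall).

halogen bulb: ₹43.74 + (57/1000) kW × 1500 h × ₹5.1 = ₹43.74 + ₹436.05 = ₹479.79
LED bulb: ₹248.93 + (4/1000) kW × 1500 h × ₹5.1 = ₹248.93 + ₹30.6 = ₹279.53
Saving = ₹479.79 − ₹279.53 = ₹200.26

₹200.26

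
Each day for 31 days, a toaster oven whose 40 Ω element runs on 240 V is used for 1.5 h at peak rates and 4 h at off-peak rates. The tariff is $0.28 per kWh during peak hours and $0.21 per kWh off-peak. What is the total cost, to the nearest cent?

$56.25

Power = V²/R = 240²/40 = 1440 W = 1.44 kW
Peak energy = 1.44 kW × 1.5 h × 31 = 66.96 kWh
Off-peak energy = 1.44 kW × 4 h × 31 = 178.56 kWh
Cost = 66.96 × $0.28 + 178.56 × $0.21 = $18.7488 + $37.4976 = $56.25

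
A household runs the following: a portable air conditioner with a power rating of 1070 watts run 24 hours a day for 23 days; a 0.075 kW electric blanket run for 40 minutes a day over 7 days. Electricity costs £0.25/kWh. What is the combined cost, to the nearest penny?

£147.75

portable air conditioner: Runtime = 24 h × 23 = 552 h
portable air conditioner: 1.07 kW × 552 h = 590.64 kWh
electric blanket: Runtime = 40 min × 7 = 280 min = 4.666666… h
electric blanket: 0.075 kW × 4.666666… h = 0.35 kWh
Total energy = 590.99 kWh
Cost = 590.99 × £0.25 = £147.75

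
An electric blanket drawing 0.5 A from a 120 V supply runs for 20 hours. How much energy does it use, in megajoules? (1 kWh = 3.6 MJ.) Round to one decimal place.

Power = 0.5 A × 120 V = 60 W = 0.06 kW
Energy = 0.06 kW × 20 h = 1.2 kWh
= 1.2 × 3.6 MJ = 4.3 MJ

4.3 MJ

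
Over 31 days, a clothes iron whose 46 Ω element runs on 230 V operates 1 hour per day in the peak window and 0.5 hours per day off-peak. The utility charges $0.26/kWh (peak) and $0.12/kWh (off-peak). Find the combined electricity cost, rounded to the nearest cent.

$11.41

Power = V²/R = 230²/46 = 1150 W = 1.15 kW
Peak energy = 1.15 kW × 1 h × 31 = 35.65 kWh
Off-peak energy = 1.15 kW × 0.5 h × 31 = 17.825 kWh
Cost = 35.65 × $0.26 + 17.825 × $0.12 = $9.269 + $2.139 = $11.41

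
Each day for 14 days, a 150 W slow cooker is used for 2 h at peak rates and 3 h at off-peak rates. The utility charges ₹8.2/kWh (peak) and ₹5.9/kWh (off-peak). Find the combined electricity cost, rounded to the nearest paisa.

Peak energy = 0.15 kW × 2 h × 14 = 4.2 kWh
Off-peak energy = 0.15 kW × 3 h × 14 = 6.3 kWh
Cost = 4.2 × ₹8.2 + 6.3 × ₹5.9 = ₹34.44 + ₹37.17 = ₹71.61

₹71.61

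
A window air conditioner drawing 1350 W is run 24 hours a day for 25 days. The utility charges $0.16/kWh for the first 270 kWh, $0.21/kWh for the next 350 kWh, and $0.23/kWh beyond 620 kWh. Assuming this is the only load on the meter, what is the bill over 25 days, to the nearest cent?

$160.40

Runtime = 24 h × 25 = 600 h
Energy = 1.35 kW × 600 h = 810 kWh
Tier 1 (0–270 kWh): 270 × $0.16 = $43.2
Tier 2 (270–620 kWh): 350 × $0.21 = $73.5
Above 620 kWh: 190 × $0.23 = $43.7
Bill = $160.40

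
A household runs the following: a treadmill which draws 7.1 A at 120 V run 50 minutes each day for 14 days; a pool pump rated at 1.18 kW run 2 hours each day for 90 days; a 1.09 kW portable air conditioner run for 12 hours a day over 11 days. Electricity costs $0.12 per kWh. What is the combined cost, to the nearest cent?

$43.95

treadmill: Power = 7.1 A × 120 V = 852 W = 0.852 kW
treadmill: Runtime = 50 min × 14 = 700 min = 11.666666… h
treadmill: 0.852 kW × 11.666666… h = 9.94 kWh
pool pump: Runtime = 2 h/day × 90 days = 180 h
pool pump: 1.18 kW × 180 h = 212.4 kWh
portable air conditioner: Runtime = 12 h/day × 11 days = 132 h
portable air conditioner: 1.09 kW × 132 h = 143.88 kWh
Total energy = 366.22 kWh
Cost = 366.22 × $0.12 = $43.95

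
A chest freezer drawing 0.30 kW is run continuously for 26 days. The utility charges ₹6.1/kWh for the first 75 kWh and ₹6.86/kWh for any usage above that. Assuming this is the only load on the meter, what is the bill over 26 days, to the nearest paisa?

Runtime = 24 h × 26 = 624 h
Energy = 0.3 kW × 624 h = 187.2 kWh
Tier 1 (0–75 kWh): 75 × ₹6.1 = ₹457.5
Above 75 kWh: 112.2 × ₹6.86 = ₹769.692
Bill = ₹1227.19

₹1227.19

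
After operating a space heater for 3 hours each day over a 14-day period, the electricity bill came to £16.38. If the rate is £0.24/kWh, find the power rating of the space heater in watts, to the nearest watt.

1625 W

Energy = £16.38 ÷ £0.24/kWh = 68.25 kWh
Runtime = 3 h/day × 14 days = 42 h
Power = 68.25 kWh ÷ 42 h = 1.625 kW = 1625 W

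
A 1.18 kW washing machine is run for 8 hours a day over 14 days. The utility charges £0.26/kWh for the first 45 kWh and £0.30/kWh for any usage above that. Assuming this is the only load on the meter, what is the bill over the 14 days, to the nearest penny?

£37.85

Runtime = 8 h/day × 14 days = 112 h
Energy = 1.18 kW × 112 h = 132.16 kWh
Tier 1 (0–45 kWh): 45 × £0.26 = £11.7
Above 45 kWh: 87.16 × £0.30 = £26.148
Bill = £37.85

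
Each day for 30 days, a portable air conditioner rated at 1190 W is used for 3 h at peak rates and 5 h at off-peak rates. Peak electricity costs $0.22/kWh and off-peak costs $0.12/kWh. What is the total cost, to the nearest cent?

$44.98

Peak energy = 1.19 kW × 3 h × 30 = 107.1 kWh
Off-peak energy = 1.19 kW × 5 h × 30 = 178.5 kWh
Cost = 107.1 × $0.22 + 178.5 × $0.12 = $23.562 + $21.42 = $44.98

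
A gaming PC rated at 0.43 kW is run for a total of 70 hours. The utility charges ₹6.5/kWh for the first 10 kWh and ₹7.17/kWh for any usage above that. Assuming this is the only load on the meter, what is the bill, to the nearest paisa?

Energy = 0.43 kW × 70 h = 30.1 kWh
Tier 1 (0–10 kWh): 10 × ₹6.5 = ₹65
Above 10 kWh: 20.1 × ₹7.17 = ₹144.117
Bill = ₹209.12

₹209.12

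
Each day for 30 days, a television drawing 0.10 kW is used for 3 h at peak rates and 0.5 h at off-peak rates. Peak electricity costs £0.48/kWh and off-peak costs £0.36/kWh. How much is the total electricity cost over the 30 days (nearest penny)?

Peak energy = 0.1 kW × 3 h × 30 = 9 kWh
Off-peak energy = 0.1 kW × 0.5 h × 30 = 1.5 kWh
Cost = 9 × £0.48 + 1.5 × £0.36 = £4.32 + £0.54 = £4.86

£4.86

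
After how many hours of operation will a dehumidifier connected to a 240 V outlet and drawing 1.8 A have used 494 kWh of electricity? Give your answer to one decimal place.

Power = 1.8 A × 240 V = 432 W = 0.432 kW
Hours = 494 kWh ÷ 0.432 kW = 1143.5 h

1143.5 h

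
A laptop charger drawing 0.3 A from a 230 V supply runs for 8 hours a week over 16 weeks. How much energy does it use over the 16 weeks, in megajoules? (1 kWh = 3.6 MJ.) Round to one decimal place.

31.8 MJ

Power = 0.3 A × 230 V = 69 W = 0.069 kW
Runtime = 8 h/week × 16 weeks = 128 h
Energy = 0.069 kW × 128 h = 8.832 kWh
= 8.832 × 3.6 MJ = 31.8 MJ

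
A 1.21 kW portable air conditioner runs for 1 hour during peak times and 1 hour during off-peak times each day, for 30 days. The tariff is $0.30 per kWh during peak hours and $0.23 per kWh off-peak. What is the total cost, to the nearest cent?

Peak energy = 1.21 kW × 1 h × 30 = 36.3 kWh
Off-peak energy = 1.21 kW × 1 h × 30 = 36.3 kWh
Cost = 36.3 × $0.30 + 36.3 × $0.23 = $10.89 + $8.349 = $19.24

$19.24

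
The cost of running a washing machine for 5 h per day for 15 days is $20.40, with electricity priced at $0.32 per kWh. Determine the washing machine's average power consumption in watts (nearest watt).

Energy = $20.40 ÷ $0.32/kWh = 63.75 kWh
Runtime = 5 h/day × 15 days = 75 h
Power = 63.75 kWh ÷ 75 h = 0.85 kW = 850 W

850 W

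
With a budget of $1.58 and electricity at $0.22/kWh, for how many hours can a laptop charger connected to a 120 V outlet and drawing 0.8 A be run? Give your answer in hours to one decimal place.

Power = 0.8 A × 120 V = 96 W = 0.096 kW
Energy available = $1.58 ÷ $0.22/kWh = 7.1818 kWh
Hours = 7.1818 kWh ÷ 0.096 kW = 74.8 h

74.8 h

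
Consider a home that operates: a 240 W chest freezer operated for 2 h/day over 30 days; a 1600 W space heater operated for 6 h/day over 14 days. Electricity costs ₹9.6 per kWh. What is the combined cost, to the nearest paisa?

chest freezer: Runtime = 2 h/day × 30 days = 60 h
chest freezer: 0.24 kW × 60 h = 14.4 kWh
space heater: Runtime = 6 h/day × 14 days = 84 h
space heater: 1.6 kW × 84 h = 134.4 kWh
Total energy = 148.8 kWh
Cost = 148.8 × ₹9.6 = ₹1428.48

₹1428.48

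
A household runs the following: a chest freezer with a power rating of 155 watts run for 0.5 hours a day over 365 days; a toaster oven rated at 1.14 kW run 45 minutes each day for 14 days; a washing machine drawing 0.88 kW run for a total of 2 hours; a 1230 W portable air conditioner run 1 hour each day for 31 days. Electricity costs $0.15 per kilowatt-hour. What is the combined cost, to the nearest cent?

chest freezer: Runtime = 0.5 h/day × 365 days = 182.5 h
chest freezer: 0.155 kW × 182.5 h = 28.2875 kWh
toaster oven: Runtime = 45 min × 14 = 630 min = 10.5 h
toaster oven: 1.14 kW × 10.5 h = 11.97 kWh
washing machine: 0.88 kW × 2 h = 1.76 kWh
portable air conditioner: Runtime = 1 h/day × 31 days = 31 h
portable air conditioner: 1.23 kW × 31 h = 38.13 kWh
Total energy = 80.1475 kWh
Cost = 80.1475 × $0.15 = $12.02

$12.02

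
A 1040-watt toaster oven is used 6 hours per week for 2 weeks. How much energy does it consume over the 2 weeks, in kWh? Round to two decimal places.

12.48 kWh

Runtime = 6 h/week × 2 weeks = 12 h
Energy = 1.04 kW × 12 h = 12.48 kWh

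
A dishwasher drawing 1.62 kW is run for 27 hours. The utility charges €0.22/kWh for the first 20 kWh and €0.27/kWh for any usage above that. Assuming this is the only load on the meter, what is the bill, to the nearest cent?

€10.81

Energy = 1.62 kW × 27 h = 43.74 kWh
Tier 1 (0–20 kWh): 20 × €0.22 = €4.4
Above 20 kWh: 23.74 × €0.27 = €6.4098
Bill = €10.81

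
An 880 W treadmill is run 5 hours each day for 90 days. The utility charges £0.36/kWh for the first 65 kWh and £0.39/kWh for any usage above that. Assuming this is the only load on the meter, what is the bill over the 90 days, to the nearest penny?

£152.49

Runtime = 5 h/day × 90 days = 450 h
Energy = 0.88 kW × 450 h = 396 kWh
Tier 1 (0–65 kWh): 65 × £0.36 = £23.4
Above 65 kWh: 331 × £0.39 = £129.09
Bill = £152.49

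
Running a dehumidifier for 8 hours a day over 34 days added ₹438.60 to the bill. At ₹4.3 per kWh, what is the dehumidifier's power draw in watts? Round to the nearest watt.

375 W

Energy = ₹438.60 ÷ ₹4.3/kWh = 102 kWh
Runtime = 8 h/day × 34 days = 272 h
Power = 102 kWh ÷ 272 h = 0.375 kW = 375 W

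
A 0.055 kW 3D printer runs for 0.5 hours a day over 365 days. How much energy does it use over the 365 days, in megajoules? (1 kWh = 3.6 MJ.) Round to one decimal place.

Runtime = 0.5 h/day × 365 days = 182.5 h
Energy = 0.055 kW × 182.5 h = 10.0375 kWh
= 10.0375 × 3.6 MJ = 36.1 MJ

36.1 MJ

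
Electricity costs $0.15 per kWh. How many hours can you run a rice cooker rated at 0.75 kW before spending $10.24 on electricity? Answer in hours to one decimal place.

91.0 h

Energy available = $10.24 ÷ $0.15/kWh = 68.2667 kWh
Hours = 68.2667 kWh ÷ 0.75 kW = 91.0 h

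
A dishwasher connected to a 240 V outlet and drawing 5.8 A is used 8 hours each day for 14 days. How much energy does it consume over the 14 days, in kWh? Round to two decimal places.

155.90 kWh

Power = 5.8 A × 240 V = 1392 W = 1.392 kW
Runtime = 8 h/day × 14 days = 112 h
Energy = 1.392 kW × 112 h = 155.904 kWh ≈ 155.90 kWh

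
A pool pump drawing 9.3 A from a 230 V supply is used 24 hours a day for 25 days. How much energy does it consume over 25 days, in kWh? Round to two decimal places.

1283.40 kWh

Power = 9.3 A × 230 V = 2139 W = 2.139 kW
Runtime = 24 h × 25 = 600 h
Energy = 2.139 kW × 600 h = 1283.4 kWh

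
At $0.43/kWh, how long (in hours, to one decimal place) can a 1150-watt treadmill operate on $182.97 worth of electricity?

Energy available = $182.97 ÷ $0.43/kWh = 425.5116 kWh
Hours = 425.5116 kWh ÷ 1.15 kW = 370.0 h

370.0 h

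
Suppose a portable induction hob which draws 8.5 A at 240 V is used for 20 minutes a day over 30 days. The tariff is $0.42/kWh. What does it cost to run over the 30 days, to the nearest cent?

Power = 8.5 A × 240 V = 2040 W = 2.04 kW
Runtime = 20 min × 30 = 600 min = 10 h
Energy = 2.04 kW × 10 h = 20.4 kWh
Cost = 20.4 kWh × $0.42/kWh = $8.57

$8.57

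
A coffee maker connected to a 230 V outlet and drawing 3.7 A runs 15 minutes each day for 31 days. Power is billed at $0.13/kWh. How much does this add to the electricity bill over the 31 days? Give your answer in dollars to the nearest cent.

$0.86

Power = 3.7 A × 230 V = 851 W = 0.851 kW
Runtime = 15 min × 31 = 465 min = 7.75 h
Energy = 0.851 kW × 7.75 h = 6.59525 kWh
Cost = 6.59525 kWh × $0.13/kWh = $0.86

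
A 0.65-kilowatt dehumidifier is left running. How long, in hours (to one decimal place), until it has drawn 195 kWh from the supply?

Hours = 195 kWh ÷ 0.65 kW = 300.0 h

300.0 h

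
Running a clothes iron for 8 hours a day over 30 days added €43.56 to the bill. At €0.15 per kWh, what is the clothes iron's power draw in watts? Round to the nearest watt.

1210 W

Energy = €43.56 ÷ €0.15/kWh = 290.4 kWh
Runtime = 8 h/day × 30 days = 240 h
Power = 290.4 kWh ÷ 240 h = 1.21 kW = 1210 W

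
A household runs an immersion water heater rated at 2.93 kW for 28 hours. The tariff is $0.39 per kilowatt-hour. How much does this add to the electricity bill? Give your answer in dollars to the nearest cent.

Energy = 2.93 kW × 28 h = 82.04 kWh
Cost = 82.04 kWh × $0.39/kWh = $32.00

$32.00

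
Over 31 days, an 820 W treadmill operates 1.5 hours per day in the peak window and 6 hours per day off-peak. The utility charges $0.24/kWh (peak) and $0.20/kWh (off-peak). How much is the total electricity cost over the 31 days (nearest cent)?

Peak energy = 0.82 kW × 1.5 h × 31 = 38.13 kWh
Off-peak energy = 0.82 kW × 6 h × 31 = 152.52 kWh
Cost = 38.13 × $0.24 + 152.52 × $0.20 = $9.1512 + $30.504 = $39.66

$39.66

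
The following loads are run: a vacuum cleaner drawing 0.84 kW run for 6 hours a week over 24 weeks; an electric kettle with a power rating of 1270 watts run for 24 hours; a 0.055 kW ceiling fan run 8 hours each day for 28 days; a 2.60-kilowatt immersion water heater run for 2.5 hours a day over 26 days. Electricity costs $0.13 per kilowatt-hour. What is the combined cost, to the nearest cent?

$43.26

vacuum cleaner: Runtime = 6 h/week × 24 weeks = 144 h
vacuum cleaner: 0.84 kW × 144 h = 120.96 kWh
electric kettle: 1.27 kW × 24 h = 30.48 kWh
ceiling fan: Runtime = 8 h/day × 28 days = 224 h
ceiling fan: 0.055 kW × 224 h = 12.32 kWh
immersion water heater: Runtime = 2.5 h/day × 26 days = 65 h
immersion water heater: 2.6 kW × 65 h = 169 kWh
Total energy = 332.76 kWh
Cost = 332.76 × $0.13 = $43.26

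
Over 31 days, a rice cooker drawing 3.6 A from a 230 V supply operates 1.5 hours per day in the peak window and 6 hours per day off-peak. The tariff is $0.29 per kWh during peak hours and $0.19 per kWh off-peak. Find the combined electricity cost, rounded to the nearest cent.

Power = 3.6 A × 230 V = 828 W = 0.828 kW
Peak energy = 0.828 kW × 1.5 h × 31 = 38.502 kWh
Off-peak energy = 0.828 kW × 6 h × 31 = 154.008 kWh
Cost = 38.502 × $0.29 + 154.008 × $0.19 = $11.16558 + $29.26152 = $40.43

$40.43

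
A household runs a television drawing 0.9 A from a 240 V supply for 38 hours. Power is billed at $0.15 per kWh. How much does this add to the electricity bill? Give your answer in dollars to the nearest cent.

Power = 0.9 A × 240 V = 216 W = 0.216 kW
Energy = 0.216 kW × 38 h = 8.208 kWh
Cost = 8.208 kWh × $0.15/kWh = $1.23

$1.23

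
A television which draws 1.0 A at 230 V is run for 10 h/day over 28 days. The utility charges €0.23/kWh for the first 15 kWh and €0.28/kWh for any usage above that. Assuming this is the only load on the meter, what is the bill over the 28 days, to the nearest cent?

Power = 1.0 A × 230 V = 230 W = 0.23 kW
Runtime = 10 h/day × 28 days = 280 h
Energy = 0.23 kW × 280 h = 64.4 kWh
Tier 1 (0–15 kWh): 15 × €0.23 = €3.45
Above 15 kWh: 49.4 × €0.28 = €13.832
Bill = €17.28

€17.28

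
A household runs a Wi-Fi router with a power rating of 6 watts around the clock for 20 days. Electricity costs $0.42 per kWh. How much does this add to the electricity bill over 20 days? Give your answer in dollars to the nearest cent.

Runtime = 24 h × 20 = 480 h
Energy = 0.006 kW × 480 h = 2.88 kWh
Cost = 2.88 kWh × $0.42/kWh = $1.21

$1.21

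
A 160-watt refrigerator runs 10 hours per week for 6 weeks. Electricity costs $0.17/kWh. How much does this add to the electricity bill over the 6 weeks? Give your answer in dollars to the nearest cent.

Runtime = 10 h/week × 6 weeks = 60 h
Energy = 0.16 kW × 60 h = 9.6 kWh
Cost = 9.6 kWh × $0.17/kWh = $1.63

$1.63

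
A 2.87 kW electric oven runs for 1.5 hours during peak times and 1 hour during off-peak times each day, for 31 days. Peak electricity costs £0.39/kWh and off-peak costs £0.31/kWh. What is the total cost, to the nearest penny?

Peak energy = 2.87 kW × 1.5 h × 31 = 133.455 kWh
Off-peak energy = 2.87 kW × 1 h × 31 = 88.97 kWh
Cost = 133.455 × £0.39 + 88.97 × £0.31 = £52.04745 + £27.5807 = £79.63

£79.63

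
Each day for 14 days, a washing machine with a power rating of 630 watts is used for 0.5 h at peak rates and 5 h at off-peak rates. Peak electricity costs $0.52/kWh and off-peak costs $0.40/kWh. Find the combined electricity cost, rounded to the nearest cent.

$19.93

Peak energy = 0.63 kW × 0.5 h × 14 = 4.41 kWh
Off-peak energy = 0.63 kW × 5 h × 14 = 44.1 kWh
Cost = 4.41 × $0.52 + 44.1 × $0.40 = $2.2932 + $17.64 = $19.93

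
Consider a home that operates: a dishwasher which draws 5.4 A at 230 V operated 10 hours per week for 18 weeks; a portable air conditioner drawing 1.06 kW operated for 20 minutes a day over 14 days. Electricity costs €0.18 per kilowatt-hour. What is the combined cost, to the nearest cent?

dishwasher: Power = 5.4 A × 230 V = 1242 W = 1.242 kW
dishwasher: Runtime = 10 h/week × 18 weeks = 180 h
dishwasher: 1.242 kW × 180 h = 223.56 kWh
portable air conditioner: Runtime = 20 min × 14 = 280 min = 4.666666… h
portable air conditioner: 1.06 kW × 4.666666… h = 4.946666… kWh
Total energy = 228.506666… kWh
Cost = 228.506666… × €0.18 = €41.13

€41.13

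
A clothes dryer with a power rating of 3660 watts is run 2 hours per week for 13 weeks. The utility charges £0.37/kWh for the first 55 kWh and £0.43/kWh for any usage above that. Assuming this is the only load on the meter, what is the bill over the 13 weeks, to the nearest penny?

£37.62

Runtime = 2 h/week × 13 weeks = 26 h
Energy = 3.66 kW × 26 h = 95.16 kWh
Tier 1 (0–55 kWh): 55 × £0.37 = £20.35
Above 55 kWh: 40.16 × £0.43 = £17.2688
Bill = £37.62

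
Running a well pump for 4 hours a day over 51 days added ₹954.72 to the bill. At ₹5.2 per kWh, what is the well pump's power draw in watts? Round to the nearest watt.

900 W

Energy = ₹954.72 ÷ ₹5.2/kWh = 183.6 kWh
Runtime = 4 h/day × 51 days = 204 h
Power = 183.6 kWh ÷ 204 h = 0.9 kW = 900 W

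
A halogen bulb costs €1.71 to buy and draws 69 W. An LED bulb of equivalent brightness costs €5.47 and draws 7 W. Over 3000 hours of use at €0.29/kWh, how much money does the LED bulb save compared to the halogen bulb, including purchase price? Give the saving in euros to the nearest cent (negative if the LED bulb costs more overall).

€50.18

halogen bulb: €1.71 + (69/1000) kW × 3000 h × €0.29 = €1.71 + €60.03 = €61.74
LED bulb: €5.47 + (7/1000) kW × 3000 h × €0.29 = €5.47 + €6.09 = €11.56
Saving = €61.74 − €11.56 = €50.18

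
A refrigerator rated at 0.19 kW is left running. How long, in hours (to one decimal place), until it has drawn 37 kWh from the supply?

194.7 h

Hours = 37 kWh ÷ 0.19 kW = 194.7 h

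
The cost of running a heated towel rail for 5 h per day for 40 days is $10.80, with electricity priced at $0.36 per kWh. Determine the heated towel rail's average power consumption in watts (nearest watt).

150 W

Energy = $10.80 ÷ $0.36/kWh = 30 kWh
Runtime = 5 h/day × 40 days = 200 h
Power = 30 kWh ÷ 200 h = 0.15 kW = 150 W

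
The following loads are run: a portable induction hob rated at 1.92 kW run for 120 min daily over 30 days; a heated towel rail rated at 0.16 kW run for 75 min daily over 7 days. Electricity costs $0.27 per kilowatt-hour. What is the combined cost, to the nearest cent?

$31.48

portable induction hob: Runtime = 120 min × 30 = 3600 min = 60 h
portable induction hob: 1.92 kW × 60 h = 115.2 kWh
heated towel rail: Runtime = 75 min × 7 = 525 min = 8.75 h
heated towel rail: 0.16 kW × 8.75 h = 1.4 kWh
Total energy = 116.6 kWh
Cost = 116.6 × $0.27 = $31.48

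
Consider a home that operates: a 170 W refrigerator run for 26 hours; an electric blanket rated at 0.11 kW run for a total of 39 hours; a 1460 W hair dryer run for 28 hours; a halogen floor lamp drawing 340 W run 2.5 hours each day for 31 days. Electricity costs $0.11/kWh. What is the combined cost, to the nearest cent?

$8.35

refrigerator: 0.17 kW × 26 h = 4.42 kWh
electric blanket: 0.11 kW × 39 h = 4.29 kWh
hair dryer: 1.46 kW × 28 h = 40.88 kWh
halogen floor lamp: Runtime = 2.5 h/day × 31 days = 77.5 h
halogen floor lamp: 0.34 kW × 77.5 h = 26.35 kWh
Total energy = 75.94 kWh
Cost = 75.94 × $0.11 = $8.35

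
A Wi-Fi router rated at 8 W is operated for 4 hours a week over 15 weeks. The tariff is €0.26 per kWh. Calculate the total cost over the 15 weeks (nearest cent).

€0.12

Runtime = 4 h/week × 15 weeks = 60 h
Energy = 0.008 kW × 60 h = 0.48 kWh
Cost = 0.48 kWh × €0.26/kWh = €0.12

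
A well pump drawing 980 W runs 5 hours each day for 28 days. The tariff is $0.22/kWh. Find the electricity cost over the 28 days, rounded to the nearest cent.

$30.18

Runtime = 5 h/day × 28 days = 140 h
Energy = 0.98 kW × 140 h = 137.2 kWh
Cost = 137.2 kWh × $0.22/kWh = $30.18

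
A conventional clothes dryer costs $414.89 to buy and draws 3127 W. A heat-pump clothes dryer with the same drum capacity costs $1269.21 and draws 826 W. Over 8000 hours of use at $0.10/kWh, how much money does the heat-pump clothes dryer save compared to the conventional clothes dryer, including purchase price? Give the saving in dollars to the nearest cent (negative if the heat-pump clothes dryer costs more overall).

$986.48

conventional clothes dryer: $414.89 + (3127/1000) kW × 8000 h × $0.10 = $414.89 + $2501.6 = $2916.49
heat-pump clothes dryer: $1269.21 + (826/1000) kW × 8000 h × $0.10 = $1269.21 + $660.8 = $1930.01
Saving = $2916.49 − $1930.01 = $986.48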